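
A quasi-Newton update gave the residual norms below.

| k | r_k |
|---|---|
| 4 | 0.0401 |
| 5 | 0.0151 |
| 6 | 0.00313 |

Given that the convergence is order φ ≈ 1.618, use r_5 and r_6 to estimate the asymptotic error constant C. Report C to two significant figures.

2.8

C ≈ r_6 / r_5^1.618
  = 0.00313 / (0.0151)^1.618
  = 0.00313 / 0.00113132 ≈ 2.7667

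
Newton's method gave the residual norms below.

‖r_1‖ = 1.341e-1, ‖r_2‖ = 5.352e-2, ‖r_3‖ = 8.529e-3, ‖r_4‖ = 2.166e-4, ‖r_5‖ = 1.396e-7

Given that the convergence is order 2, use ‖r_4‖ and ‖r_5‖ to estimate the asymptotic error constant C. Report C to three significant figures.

2.98

C ≈ ‖r_5‖ / ‖r_4‖^2
  = 1.396e-7 / (2.166e-4)^2
  = 1.396e-7 / 4.69156e-08 ≈ 2.9756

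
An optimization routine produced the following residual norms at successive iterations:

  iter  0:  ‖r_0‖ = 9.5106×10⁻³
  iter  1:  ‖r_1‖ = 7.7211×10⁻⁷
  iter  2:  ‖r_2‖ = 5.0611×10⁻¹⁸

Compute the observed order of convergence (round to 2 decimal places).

2.73

p ≈ ln(‖r_2‖/‖r_1‖) / ln(‖r_1‖/‖r_0‖)
  = ln(5.0611×10⁻¹⁸/7.7211×10⁻⁷) / ln(7.7211×10⁻⁷/9.5106×10⁻³)
  = ln(6.5549e-12) / ln(8.11842e-05)
  = -25.75081 / -9.41879 ≈ 2.73398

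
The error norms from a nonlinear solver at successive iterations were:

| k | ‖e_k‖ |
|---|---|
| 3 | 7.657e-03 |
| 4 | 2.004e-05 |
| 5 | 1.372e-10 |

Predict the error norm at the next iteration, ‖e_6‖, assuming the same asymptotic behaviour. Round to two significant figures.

First estimate the order: p ≈ ln(‖e_5‖/‖e_4‖) / ln(‖e_4‖/‖e_3‖) = ln(1.372e-10/2.004e-05)/ln(2.004e-05/7.657e-03) = ln(6.84631e-06)/ln(0.00261721) ≈ 2.0001.
Then ‖e_6‖ ≈ ‖e_5‖·(‖e_5‖/‖e_4‖)^p = 1.372e-10·(6.84631e-06)^2.0001 = 1.372e-10·4.68163e-11 ≈ 6.423e-21.

6.4e-21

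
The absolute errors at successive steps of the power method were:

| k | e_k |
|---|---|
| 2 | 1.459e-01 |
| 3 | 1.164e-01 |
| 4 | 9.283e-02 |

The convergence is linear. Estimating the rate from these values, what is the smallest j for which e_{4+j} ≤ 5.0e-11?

Rate ρ ≈ e_4/e_3 = 9.283e-02/1.164e-01 = 0.7975.
After j more steps, e_{4+j} ≈ 9.283e-02·ρ^j; need ρ^j ≤ 5.0e-11/9.283e-02 = 5.38619e-10.
j ≥ ln(5.38619e-10)/ln(0.7975) = -21.3420/-0.22627 = 94.321.
So 95 more iterations are needed.

95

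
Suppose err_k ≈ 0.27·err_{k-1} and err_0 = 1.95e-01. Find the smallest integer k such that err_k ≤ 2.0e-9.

15

After k steps, err_k ≈ 1.95e-01·0.27^k.
Need 0.27^k ≤ 2.0e-9/1.95e-01 = 1.02564e-08.
k ≥ ln(1.02564e-08)/ln(0.27) = -18.3954/-1.30933 = 14.049.
Smallest integer k = 15.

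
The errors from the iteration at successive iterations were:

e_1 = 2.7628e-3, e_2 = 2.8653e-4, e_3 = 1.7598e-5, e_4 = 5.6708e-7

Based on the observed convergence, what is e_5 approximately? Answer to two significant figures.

First estimate the order: p ≈ ln(e_4/e_3) / ln(e_3/e_2) = ln(5.6708e-7/1.7598e-5)/ln(1.7598e-5/2.8653e-4) = ln(0.0322241)/ln(0.0614177) ≈ 1.2312.
Then e_5 ≈ e_4·(e_4/e_3)^p = 5.6708e-7·(0.0322241)^1.2312 = 5.6708e-7·0.0145637 ≈ 8.259e-09.

8.3e-9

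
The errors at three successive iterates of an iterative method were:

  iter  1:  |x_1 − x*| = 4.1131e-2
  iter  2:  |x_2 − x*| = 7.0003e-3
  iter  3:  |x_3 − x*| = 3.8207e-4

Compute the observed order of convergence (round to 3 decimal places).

p ≈ ln(|x_3 − x*|/|x_2 − x*|) / ln(|x_2 − x*|/|x_1 − x*|)
  = ln(3.8207e-4/7.0003e-3) / ln(7.0003e-3/4.1131e-2)
  = ln(0.0545791) / ln(0.170195)
  = -2.908104 / -1.770810 ≈ 1.642245

1.642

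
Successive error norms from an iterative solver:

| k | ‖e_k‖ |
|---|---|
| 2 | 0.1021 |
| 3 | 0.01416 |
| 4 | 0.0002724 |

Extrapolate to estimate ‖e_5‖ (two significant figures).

First estimate the order: p ≈ ln(‖e_4‖/‖e_3‖) / ln(‖e_3‖/‖e_2‖) = ln(0.0002724/0.01416)/ln(0.01416/0.1021) = ln(0.0192373)/ln(0.138688) ≈ 1.9999.
Then ‖e_5‖ ≈ ‖e_4‖·(‖e_4‖/‖e_3‖)^p = 0.0002724·(0.0192373)^1.9999 = 0.0002724·0.00037022 ≈ 1.008e-07.

1.0e-7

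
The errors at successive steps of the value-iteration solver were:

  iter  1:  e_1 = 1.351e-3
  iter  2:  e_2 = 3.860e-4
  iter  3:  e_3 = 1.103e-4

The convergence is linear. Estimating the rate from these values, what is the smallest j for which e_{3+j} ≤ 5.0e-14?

Rate ρ ≈ e_3/e_2 = 1.103e-4/3.860e-4 = 0.2858.
After j more steps, e_{3+j} ≈ 1.103e-4·ρ^j; need ρ^j ≤ 5.0e-14/1.103e-4 = 4.53309e-10.
j ≥ ln(4.53309e-10)/ln(0.2858) = -21.5144/-1.25246 = 17.178.
So 18 more iterations are needed.

18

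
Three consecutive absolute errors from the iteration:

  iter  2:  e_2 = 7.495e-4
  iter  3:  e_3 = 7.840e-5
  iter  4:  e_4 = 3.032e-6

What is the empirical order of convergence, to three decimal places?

1.441

p ≈ ln(e_4/e_3) / ln(e_3/e_2)
  = ln(3.032e-6/7.840e-5) / ln(7.840e-5/7.495e-4)
  = ln(0.0386735) / ln(0.104603)
  = -3.252601 / -2.257583 ≈ 1.440745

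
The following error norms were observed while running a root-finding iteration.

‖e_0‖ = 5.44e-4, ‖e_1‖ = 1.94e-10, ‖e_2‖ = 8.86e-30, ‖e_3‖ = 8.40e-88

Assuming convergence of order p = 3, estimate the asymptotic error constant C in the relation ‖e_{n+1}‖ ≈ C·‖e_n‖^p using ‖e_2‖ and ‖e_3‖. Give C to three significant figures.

1.21

C ≈ ‖e_3‖ / ‖e_2‖^3
  = 8.40e-88 / (8.86e-30)^3
  = 8.40e-88 / 6.95506e-88 ≈ 1.2078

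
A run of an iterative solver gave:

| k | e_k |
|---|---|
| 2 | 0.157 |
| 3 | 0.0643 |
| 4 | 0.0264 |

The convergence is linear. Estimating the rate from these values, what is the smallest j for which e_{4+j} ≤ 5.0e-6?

10

Rate ρ ≈ e_4/e_3 = 0.0264/0.0643 = 0.4106.
After j more steps, e_{4+j} ≈ 0.0264·ρ^j; need ρ^j ≤ 5.0e-6/0.0264 = 0.000189394.
j ≥ ln(0.000189394)/ln(0.4106) = -8.5717/-0.89014 = 9.630.
So 10 more iterations are needed.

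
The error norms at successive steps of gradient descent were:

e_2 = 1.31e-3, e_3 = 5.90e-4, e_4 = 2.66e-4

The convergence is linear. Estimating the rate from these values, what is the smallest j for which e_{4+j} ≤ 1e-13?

Rate ρ ≈ e_4/e_3 = 2.66e-4/5.90e-4 = 0.4508.
After j more steps, e_{4+j} ≈ 2.66e-4·ρ^j; need ρ^j ≤ 1e-13/2.66e-4 = 3.7594e-10.
j ≥ ln(3.7594e-10)/ln(0.4508) = -21.7016/-0.79673 = 27.238.
So 28 more iterations are needed.

28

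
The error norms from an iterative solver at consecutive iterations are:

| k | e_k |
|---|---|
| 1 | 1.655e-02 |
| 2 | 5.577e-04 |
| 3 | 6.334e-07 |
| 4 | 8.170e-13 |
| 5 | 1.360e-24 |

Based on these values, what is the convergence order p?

Consecutive ratios: e_5/e_4 = 1.360e-24/8.170e-13 = 1.66463e-12, e_4/e_3 = 8.170e-13/6.334e-07 = 1.28986e-06.
p ≈ ln(1.66463e-12)/ln(1.28986e-06) = -27.1214/-13.5610 ≈ 2.00.
So the convergence is quadratic (order 2).

2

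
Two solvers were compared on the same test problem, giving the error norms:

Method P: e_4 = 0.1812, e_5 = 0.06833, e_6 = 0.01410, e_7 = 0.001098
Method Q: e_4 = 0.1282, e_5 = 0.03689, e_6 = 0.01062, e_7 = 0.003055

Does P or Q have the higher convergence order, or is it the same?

Method P: p ≈ ln(0.001098/0.01410)/ln(0.01410/0.06833) ≈ 1.62.
Method Q: p ≈ ln(0.003055/0.01062)/ln(0.01062/0.03689) ≈ 1.00.
Method P has the higher order (≈1.6 vs ≈1.0).

P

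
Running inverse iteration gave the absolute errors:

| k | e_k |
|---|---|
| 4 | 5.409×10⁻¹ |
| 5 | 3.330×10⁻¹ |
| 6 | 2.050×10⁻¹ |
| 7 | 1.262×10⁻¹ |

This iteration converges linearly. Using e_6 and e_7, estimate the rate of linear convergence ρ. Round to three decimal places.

ρ ≈ e_7/e_6 = 1.262×10⁻¹/2.050×10⁻¹ = 0.61561

0.616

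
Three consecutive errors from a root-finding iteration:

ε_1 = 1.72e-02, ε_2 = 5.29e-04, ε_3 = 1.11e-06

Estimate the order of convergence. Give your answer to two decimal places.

1.77

p ≈ ln(ε_3/ε_2) / ln(ε_2/ε_1)
  = ln(1.11e-06/5.29e-04) / ln(5.29e-04/1.72e-02)
  = ln(0.0020983) / ln(0.0307558)
  = -6.16663 / -3.48168 ≈ 1.77117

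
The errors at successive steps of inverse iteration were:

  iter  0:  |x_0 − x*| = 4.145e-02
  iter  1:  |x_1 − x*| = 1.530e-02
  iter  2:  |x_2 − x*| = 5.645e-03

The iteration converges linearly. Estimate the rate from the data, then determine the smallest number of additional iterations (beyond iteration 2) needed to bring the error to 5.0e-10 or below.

Rate ρ ≈ |x_2 − x*|/|x_1 − x*| = 5.645e-03/1.530e-02 = 0.3690.
After j more steps, |x_{2+j} − x*| ≈ 5.645e-03·ρ^j; need ρ^j ≤ 5.0e-10/5.645e-03 = 8.8574e-08.
j ≥ ln(8.8574e-08)/ln(0.3690) = -16.2394/-0.99696 = 16.289.
So 17 more iterations are needed.

17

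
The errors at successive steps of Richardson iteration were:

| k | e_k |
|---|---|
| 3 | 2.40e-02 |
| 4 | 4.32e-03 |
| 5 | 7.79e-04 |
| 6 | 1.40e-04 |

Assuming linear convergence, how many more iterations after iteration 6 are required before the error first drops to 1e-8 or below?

Rate ρ ≈ e_6/e_5 = 1.40e-04/7.79e-04 = 0.1797.
After j more steps, e_{6+j} ≈ 1.40e-04·ρ^j; need ρ^j ≤ 1e-8/1.40e-04 = 7.14286e-05.
j ≥ ln(7.14286e-05)/ln(0.1797) = -9.5468/-1.71647 = 5.562.
So 6 more iterations are needed.

6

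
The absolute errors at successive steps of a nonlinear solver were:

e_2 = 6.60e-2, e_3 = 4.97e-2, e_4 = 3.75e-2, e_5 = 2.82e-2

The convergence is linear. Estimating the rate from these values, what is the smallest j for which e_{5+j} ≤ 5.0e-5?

Rate ρ ≈ e_5/e_4 = 2.82e-2/3.75e-2 = 0.7520.
After j more steps, e_{5+j} ≈ 2.82e-2·ρ^j; need ρ^j ≤ 5.0e-5/2.82e-2 = 0.00177305.
j ≥ ln(0.00177305)/ln(0.7520) = -6.3351/-0.28502 = 22.227.
So 23 more iterations are needed.

23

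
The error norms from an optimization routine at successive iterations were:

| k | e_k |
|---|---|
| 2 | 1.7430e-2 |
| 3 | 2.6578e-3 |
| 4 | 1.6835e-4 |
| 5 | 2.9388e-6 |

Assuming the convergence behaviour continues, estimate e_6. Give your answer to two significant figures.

7.7e-9

First estimate the order: p ≈ ln(e_5/e_4) / ln(e_4/e_3) = ln(2.9388e-6/1.6835e-4)/ln(1.6835e-4/2.6578e-3) = ln(0.0174565)/ln(0.0633419) ≈ 1.4671.
Then e_6 ≈ e_5·(e_5/e_4)^p = 2.9388e-6·(0.0174565)^1.4671 = 2.9388e-6·0.00263497 ≈ 7.744e-09.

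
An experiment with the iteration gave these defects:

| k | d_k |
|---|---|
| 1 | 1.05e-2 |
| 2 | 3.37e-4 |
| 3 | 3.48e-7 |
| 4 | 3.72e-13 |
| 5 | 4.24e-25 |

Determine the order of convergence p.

Consecutive ratios: d_5/d_4 = 4.24e-25/3.72e-13 = 1.13978e-12, d_4/d_3 = 3.72e-13/3.48e-7 = 1.06897e-06.
p ≈ ln(1.13978e-12)/ln(1.06897e-06) = -27.5002/-13.7488 ≈ 2.00.
So the convergence is quadratic (order 2).

2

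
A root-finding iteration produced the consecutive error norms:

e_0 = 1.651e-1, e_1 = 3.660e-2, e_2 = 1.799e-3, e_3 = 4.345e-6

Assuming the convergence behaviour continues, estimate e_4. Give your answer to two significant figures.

First estimate the order: p ≈ ln(e_3/e_2) / ln(e_2/e_1) = ln(4.345e-6/1.799e-3)/ln(1.799e-3/3.660e-2) = ln(0.00241523)/ln(0.049153) ≈ 2.0001.
Then e_4 ≈ e_3·(e_3/e_2)^p = 4.345e-6·(0.00241523)^2.0001 = 4.345e-6·5.82982e-06 ≈ 2.533e-11.

2.5e-11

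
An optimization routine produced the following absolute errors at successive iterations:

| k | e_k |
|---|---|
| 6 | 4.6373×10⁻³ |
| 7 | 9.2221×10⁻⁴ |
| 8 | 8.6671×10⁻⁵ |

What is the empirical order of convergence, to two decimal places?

p ≈ ln(e_8/e_7) / ln(e_7/e_6)
  = ln(8.6671×10⁻⁵/9.2221×10⁻⁴) / ln(9.2221×10⁻⁴/4.6373×10⁻³)
  = ln(0.0939818) / ln(0.198868)
  = -2.36465 / -1.61511 ≈ 1.46408

1.46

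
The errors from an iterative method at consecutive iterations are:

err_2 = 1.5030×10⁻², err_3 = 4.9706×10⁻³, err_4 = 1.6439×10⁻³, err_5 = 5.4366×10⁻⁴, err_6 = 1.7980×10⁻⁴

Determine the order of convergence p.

1

Consecutive ratios: err_6/err_5 = 1.7980×10⁻⁴/5.4366×10⁻⁴ = 0.330721, err_5/err_4 = 5.4366×10⁻⁴/1.6439×10⁻³ = 0.330714.
p ≈ ln(0.330721)/ln(0.330714) = -1.1065/-1.1065 ≈ 1.00.
So the convergence is linear (order 1).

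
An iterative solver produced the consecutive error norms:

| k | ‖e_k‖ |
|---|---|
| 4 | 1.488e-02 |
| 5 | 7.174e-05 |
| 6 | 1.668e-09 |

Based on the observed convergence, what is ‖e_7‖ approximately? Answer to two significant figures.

First estimate the order: p ≈ ln(‖e_6‖/‖e_5‖) / ln(‖e_5‖/‖e_4‖) = ln(1.668e-09/7.174e-05)/ln(7.174e-05/1.488e-02) = ln(2.32506e-05)/ln(0.00482124) ≈ 1.9999.
Then ‖e_7‖ ≈ ‖e_6‖·(‖e_6‖/‖e_5‖)^p = 1.668e-09·(2.32506e-05)^1.9999 = 1.668e-09·5.41167e-10 ≈ 9.027e-19.

9.0e-19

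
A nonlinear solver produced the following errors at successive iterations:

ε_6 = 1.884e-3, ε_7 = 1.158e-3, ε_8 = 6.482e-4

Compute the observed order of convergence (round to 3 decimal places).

1.192

p ≈ ln(ε_8/ε_7) / ln(ε_7/ε_6)
  = ln(6.482e-4/1.158e-3) / ln(1.158e-3/1.884e-3)
  = ln(0.559758) / ln(0.61465)
  = -0.580251 / -0.486702 ≈ 1.192210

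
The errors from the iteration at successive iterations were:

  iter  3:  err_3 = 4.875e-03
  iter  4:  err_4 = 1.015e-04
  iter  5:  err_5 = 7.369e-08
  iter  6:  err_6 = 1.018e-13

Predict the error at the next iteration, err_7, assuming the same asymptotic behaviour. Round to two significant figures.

First estimate the order: p ≈ ln(err_6/err_5) / ln(err_5/err_4) = ln(1.018e-13/7.369e-08)/ln(7.369e-08/1.015e-04) = ln(1.38146e-06)/ln(0.00072601) ≈ 1.8667.
Then err_7 ≈ err_6·(err_6/err_5)^p = 1.018e-13·(1.38146e-06)^1.8667 = 1.018e-13·1.15284e-11 ≈ 1.174e-24.

1.2e-24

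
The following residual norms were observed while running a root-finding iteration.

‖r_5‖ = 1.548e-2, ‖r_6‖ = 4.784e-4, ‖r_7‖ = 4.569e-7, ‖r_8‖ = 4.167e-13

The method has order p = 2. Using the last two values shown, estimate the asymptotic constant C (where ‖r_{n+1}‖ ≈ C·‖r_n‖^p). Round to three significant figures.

C ≈ ‖r_8‖ / ‖r_7‖^2
  = 4.167e-13 / (4.569e-7)^2
  = 4.167e-13 / 2.08758e-13 ≈ 1.9961

2.00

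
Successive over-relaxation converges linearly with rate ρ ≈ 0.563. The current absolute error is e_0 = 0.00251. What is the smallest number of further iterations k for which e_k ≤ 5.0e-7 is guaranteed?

15

After k steps, e_k ≈ 0.00251·0.563^k.
Need 0.563^k ≤ 5.0e-7/0.00251 = 0.000199203.
k ≥ ln(0.000199203)/ln(0.563) = -8.5212/-0.57448 = 14.833.
Smallest integer k = 15.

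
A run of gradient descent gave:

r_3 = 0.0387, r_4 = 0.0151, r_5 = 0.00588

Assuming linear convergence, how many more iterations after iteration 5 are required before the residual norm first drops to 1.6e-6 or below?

Rate ρ ≈ r_5/r_4 = 0.00588/0.0151 = 0.3894.
After j more steps, r_{5+j} ≈ 0.00588·ρ^j; need ρ^j ≤ 1.6e-6/0.00588 = 0.000272109.
j ≥ ln(0.000272109)/ln(0.3894) = -8.2093/-0.94315 = 8.704.
So 9 more iterations are needed.

9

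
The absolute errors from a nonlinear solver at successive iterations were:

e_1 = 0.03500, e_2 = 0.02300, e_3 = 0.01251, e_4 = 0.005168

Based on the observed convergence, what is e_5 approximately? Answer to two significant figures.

First estimate the order: p ≈ ln(e_4/e_3) / ln(e_3/e_2) = ln(0.005168/0.01251)/ln(0.01251/0.02300) = ln(0.41311)/ln(0.543913) ≈ 1.4517.
Then e_5 ≈ e_4·(e_4/e_3)^p = 0.005168·(0.41311)^1.4517 = 0.005168·0.277104 ≈ 0.001432.

1.4e-3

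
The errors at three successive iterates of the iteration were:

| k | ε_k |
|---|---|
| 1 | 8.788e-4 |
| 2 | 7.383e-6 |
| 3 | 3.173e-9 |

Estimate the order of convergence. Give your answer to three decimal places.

1.622

p ≈ ln(ε_3/ε_2) / ln(ε_2/ε_1)
  = ln(3.173e-9/7.383e-6) / ln(7.383e-6/8.788e-4)
  = ln(0.000429771) / ln(0.00840123)
  = -7.752258 / -4.779377 ≈ 1.622023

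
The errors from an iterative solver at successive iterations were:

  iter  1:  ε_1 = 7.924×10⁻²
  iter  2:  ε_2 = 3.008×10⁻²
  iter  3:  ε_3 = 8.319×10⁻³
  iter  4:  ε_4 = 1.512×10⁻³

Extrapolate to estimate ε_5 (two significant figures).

First estimate the order: p ≈ ln(ε_4/ε_3) / ln(ε_3/ε_2) = ln(1.512×10⁻³/8.319×10⁻³)/ln(8.319×10⁻³/3.008×10⁻²) = ln(0.181753)/ln(0.276562) ≈ 1.3266.
Then ε_5 ≈ ε_4·(ε_4/ε_3)^p = 1.512×10⁻³·(0.181753)^1.3266 = 1.512×10⁻³·0.104143 ≈ 0.0001575.

1.6e-4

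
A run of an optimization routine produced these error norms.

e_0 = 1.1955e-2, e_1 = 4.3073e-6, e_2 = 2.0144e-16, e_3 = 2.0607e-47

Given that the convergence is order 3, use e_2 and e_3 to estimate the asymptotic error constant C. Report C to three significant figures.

C ≈ e_3 / e_2^3
  = 2.0607e-47 / (2.0144e-16)^3
  = 2.0607e-47 / 8.17405e-48 ≈ 2.521

2.52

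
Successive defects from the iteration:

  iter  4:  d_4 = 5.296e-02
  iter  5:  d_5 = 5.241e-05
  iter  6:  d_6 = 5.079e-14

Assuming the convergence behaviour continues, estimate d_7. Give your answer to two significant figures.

First estimate the order: p ≈ ln(d_6/d_5) / ln(d_5/d_4) = ln(5.079e-14/5.241e-05)/ln(5.241e-05/5.296e-02) = ln(9.6909e-10)/ln(0.000989615) ≈ 3.0000.
Then d_7 ≈ d_6·(d_6/d_5)^p = 5.079e-14·(9.6909e-10)^3.0000 = 5.079e-14·9.10107e-28 ≈ 4.622e-41.

4.6e-41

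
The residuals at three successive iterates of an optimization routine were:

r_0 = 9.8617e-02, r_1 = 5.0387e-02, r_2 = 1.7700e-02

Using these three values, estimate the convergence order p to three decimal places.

1.558

p ≈ ln(r_2/r_1) / ln(r_1/r_0)
  = ln(1.7700e-02/5.0387e-02) / ln(5.0387e-02/9.8617e-02)
  = ln(0.351281) / ln(0.510936)
  = -1.046169 / -0.671511 ≈ 1.557933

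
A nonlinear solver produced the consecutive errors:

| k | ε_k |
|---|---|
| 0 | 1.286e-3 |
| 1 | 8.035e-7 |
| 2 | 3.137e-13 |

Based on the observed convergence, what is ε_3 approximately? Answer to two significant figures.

First estimate the order: p ≈ ln(ε_2/ε_1) / ln(ε_1/ε_0) = ln(3.137e-13/8.035e-7)/ln(8.035e-7/1.286e-3) = ln(3.90417e-07)/ln(0.000624806) ≈ 2.0000.
Then ε_3 ≈ ε_2·(ε_2/ε_1)^p = 3.137e-13·(3.90417e-07)^2.0000 = 3.137e-13·1.52425e-13 ≈ 4.782e-26.

4.8e-26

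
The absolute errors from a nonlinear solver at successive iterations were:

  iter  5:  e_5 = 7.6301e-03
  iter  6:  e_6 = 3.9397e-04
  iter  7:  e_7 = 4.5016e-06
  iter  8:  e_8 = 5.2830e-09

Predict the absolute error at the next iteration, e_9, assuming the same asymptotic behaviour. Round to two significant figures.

2.0e-13

First estimate the order: p ≈ ln(e_8/e_7) / ln(e_7/e_6) = ln(5.2830e-09/4.5016e-06)/ln(4.5016e-06/3.9397e-04) = ln(0.00117358)/ln(0.0114263) ≈ 1.5089.
Then e_9 ≈ e_8·(e_8/e_7)^p = 5.2830e-09·(0.00117358)^1.5089 = 5.2830e-09·3.78606e-05 ≈ 2e-13.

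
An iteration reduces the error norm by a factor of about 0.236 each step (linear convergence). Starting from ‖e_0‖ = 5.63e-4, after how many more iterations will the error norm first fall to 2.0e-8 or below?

After k steps, ‖e_k‖ ≈ 5.63e-4·0.236^k.
Need 0.236^k ≤ 2.0e-8/5.63e-4 = 3.5524e-05.
k ≥ ln(3.5524e-05)/ln(0.236) = -10.2453/-1.44392 = 7.095.
Smallest integer k = 8.

8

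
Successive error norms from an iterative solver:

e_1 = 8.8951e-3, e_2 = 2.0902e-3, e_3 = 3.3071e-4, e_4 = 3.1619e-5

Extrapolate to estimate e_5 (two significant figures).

1.6e-6

First estimate the order: p ≈ ln(e_4/e_3) / ln(e_3/e_2) = ln(3.1619e-5/3.3071e-4)/ln(3.3071e-4/2.0902e-3) = ln(0.0956094)/ln(0.158219) ≈ 1.2732.
Then e_5 ≈ e_4·(e_4/e_3)^p = 3.1619e-5·(0.0956094)^1.2732 = 3.1619e-5·0.050347 ≈ 1.592e-06.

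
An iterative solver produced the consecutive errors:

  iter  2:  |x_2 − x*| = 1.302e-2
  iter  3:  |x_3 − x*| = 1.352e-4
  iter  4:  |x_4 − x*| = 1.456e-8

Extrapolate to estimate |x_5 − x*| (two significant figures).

First estimate the order: p ≈ ln(|x_4 − x*|/|x_3 − x*|) / ln(|x_3 − x*|/|x_2 − x*|) = ln(1.456e-8/1.352e-4)/ln(1.352e-4/1.302e-2) = ln(0.000107692)/ln(0.010384) ≈ 2.0003.
Then |x_5 − x*| ≈ |x_4 − x*|·(|x_4 − x*|/|x_3 − x*|)^p = 1.456e-8·(0.000107692)^2.0003 = 1.456e-8·1.15658e-08 ≈ 1.684e-16.

1.7e-16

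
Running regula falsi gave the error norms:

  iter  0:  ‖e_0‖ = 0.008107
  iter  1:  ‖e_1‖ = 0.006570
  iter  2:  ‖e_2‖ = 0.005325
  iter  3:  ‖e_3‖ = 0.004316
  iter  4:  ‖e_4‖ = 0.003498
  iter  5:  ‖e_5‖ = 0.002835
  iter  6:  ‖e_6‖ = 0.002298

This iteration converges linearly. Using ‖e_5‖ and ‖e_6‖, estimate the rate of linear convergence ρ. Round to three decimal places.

ρ ≈ ‖e_6‖/‖e_5‖ = 0.002298/0.002835 = 0.81058

0.811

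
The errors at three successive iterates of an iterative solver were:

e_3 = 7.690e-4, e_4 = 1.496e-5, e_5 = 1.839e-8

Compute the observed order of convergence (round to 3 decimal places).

1.701

p ≈ ln(e_5/e_4) / ln(e_4/e_3)
  = ln(1.839e-8/1.496e-5) / ln(1.496e-5/7.690e-4)
  = ln(0.00122928) / ln(0.0194538)
  = -6.701327 / -3.939713 ≈ 1.700968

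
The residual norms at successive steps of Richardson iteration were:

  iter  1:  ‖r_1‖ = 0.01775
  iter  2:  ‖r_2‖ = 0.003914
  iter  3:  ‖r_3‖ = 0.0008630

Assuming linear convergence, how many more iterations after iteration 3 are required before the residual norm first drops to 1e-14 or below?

Rate ρ ≈ ‖r_3‖/‖r_2‖ = 0.0008630/0.003914 = 0.2205.
After j more steps, ‖r_{3+j}‖ ≈ 0.0008630·ρ^j; need ρ^j ≤ 1e-14/0.0008630 = 1.15875e-11.
j ≥ ln(1.15875e-11)/ln(0.2205) = -25.1811/-1.51186 = 16.656.
So 17 more iterations are needed.

17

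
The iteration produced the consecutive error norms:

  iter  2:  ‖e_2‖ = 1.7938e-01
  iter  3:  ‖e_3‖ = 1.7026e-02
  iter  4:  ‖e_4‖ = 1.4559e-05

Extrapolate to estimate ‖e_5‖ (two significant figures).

9.1e-15

First estimate the order: p ≈ ln(‖e_4‖/‖e_3‖) / ln(‖e_3‖/‖e_2‖) = ln(1.4559e-05/1.7026e-02)/ln(1.7026e-02/1.7938e-01) = ln(0.000855104)/ln(0.0949158) ≈ 3.0000.
Then ‖e_5‖ ≈ ‖e_4‖·(‖e_4‖/‖e_3‖)^p = 1.4559e-05·(0.000855104)^3.0000 = 1.4559e-05·6.25254e-10 ≈ 9.103e-15.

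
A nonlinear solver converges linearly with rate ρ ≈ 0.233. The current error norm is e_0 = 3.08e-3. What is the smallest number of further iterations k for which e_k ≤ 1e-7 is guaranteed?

8

After k steps, e_k ≈ 3.08e-3·0.233^k.
Need 0.233^k ≤ 1e-7/3.08e-3 = 3.24675e-05.
k ≥ ln(3.24675e-05)/ln(0.233) = -10.3353/-1.45672 = 7.095.
Smallest integer k = 8.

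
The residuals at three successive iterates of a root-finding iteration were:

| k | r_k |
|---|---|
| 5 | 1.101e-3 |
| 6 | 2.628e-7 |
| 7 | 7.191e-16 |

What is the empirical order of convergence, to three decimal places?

2.364

p ≈ ln(r_7/r_6) / ln(r_6/r_5)
  = ln(7.191e-16/2.628e-7) / ln(2.628e-7/1.101e-3)
  = ln(2.7363e-09) / ln(0.000238692)
  = -19.716659 / -8.340337 ≈ 2.364012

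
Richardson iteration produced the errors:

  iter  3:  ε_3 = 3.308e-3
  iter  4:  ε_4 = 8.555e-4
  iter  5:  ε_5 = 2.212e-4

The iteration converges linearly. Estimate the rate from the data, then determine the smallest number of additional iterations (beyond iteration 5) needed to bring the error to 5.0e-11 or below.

12

Rate ρ ≈ ε_5/ε_4 = 2.212e-4/8.555e-4 = 0.2586.
After j more steps, ε_{5+j} ≈ 2.212e-4·ρ^j; need ρ^j ≤ 5.0e-11/2.212e-4 = 2.2604e-07.
j ≥ ln(2.2604e-07)/ln(0.2586) = -15.3026/-1.35247 = 11.315.
So 12 more iterations are needed.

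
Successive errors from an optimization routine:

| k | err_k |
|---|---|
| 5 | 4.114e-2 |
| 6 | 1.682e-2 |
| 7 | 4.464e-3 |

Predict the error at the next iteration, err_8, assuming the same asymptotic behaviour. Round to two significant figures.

6.2e-4

First estimate the order: p ≈ ln(err_7/err_6) / ln(err_6/err_5) = ln(4.464e-3/1.682e-2)/ln(1.682e-2/4.114e-2) = ln(0.265398)/ln(0.408848) ≈ 1.4831.
Then err_8 ≈ err_7·(err_7/err_6)^p = 4.464e-3·(0.265398)^1.4831 = 4.464e-3·0.139824 ≈ 0.0006242.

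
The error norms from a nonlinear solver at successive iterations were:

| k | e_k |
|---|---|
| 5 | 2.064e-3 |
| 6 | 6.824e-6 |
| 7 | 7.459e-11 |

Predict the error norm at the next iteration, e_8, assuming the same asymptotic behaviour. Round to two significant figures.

First estimate the order: p ≈ ln(e_7/e_6) / ln(e_6/e_5) = ln(7.459e-11/6.824e-6)/ln(6.824e-6/2.064e-3) = ln(1.09305e-05)/ln(0.0033062) ≈ 2.0000.
Then e_8 ≈ e_7·(e_7/e_6)^p = 7.459e-11·(1.09305e-05)^2.0000 = 7.459e-11·1.19476e-10 ≈ 8.912e-21.

8.9e-21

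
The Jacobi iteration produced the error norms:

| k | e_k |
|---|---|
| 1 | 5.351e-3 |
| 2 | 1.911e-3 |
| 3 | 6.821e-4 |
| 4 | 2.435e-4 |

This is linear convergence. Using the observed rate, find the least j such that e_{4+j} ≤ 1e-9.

13

Rate ρ ≈ e_4/e_3 = 2.435e-4/6.821e-4 = 0.3570.
After j more steps, e_{4+j} ≈ 2.435e-4·ρ^j; need ρ^j ≤ 1e-9/2.435e-4 = 4.10678e-06.
j ≥ ln(4.10678e-06)/ln(0.3570) = -12.4029/-1.03002 = 12.041.
So 13 more iterations are needed.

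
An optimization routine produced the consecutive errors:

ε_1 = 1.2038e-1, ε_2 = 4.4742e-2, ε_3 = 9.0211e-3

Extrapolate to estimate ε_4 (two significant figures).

First estimate the order: p ≈ ln(ε_3/ε_2) / ln(ε_2/ε_1) = ln(9.0211e-3/4.4742e-2)/ln(4.4742e-2/1.2038e-1) = ln(0.201625)/ln(0.371673) ≈ 1.6179.
Then ε_4 ≈ ε_3·(ε_3/ε_2)^p = 9.0211e-3·(0.201625)^1.6179 = 9.0211e-3·0.0749588 ≈ 0.0006762.

6.8e-4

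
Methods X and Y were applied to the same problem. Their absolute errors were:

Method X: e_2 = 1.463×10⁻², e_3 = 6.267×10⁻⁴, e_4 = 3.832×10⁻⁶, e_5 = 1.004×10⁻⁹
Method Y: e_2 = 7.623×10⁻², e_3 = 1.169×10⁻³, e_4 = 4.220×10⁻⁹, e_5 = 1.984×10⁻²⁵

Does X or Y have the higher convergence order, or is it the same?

Method X: p ≈ ln(1.004×10⁻⁹/3.832×10⁻⁶)/ln(3.832×10⁻⁶/6.267×10⁻⁴) ≈ 1.62.
Method Y: p ≈ ln(1.984×10⁻²⁵/4.220×10⁻⁹)/ln(4.220×10⁻⁹/1.169×10⁻³) ≈ 3.00.
Method Y has the higher order (≈3.0 vs ≈1.6).

Y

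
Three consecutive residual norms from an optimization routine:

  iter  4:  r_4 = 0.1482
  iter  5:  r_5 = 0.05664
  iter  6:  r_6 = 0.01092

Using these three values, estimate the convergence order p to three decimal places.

p ≈ ln(r_6/r_5) / ln(r_5/r_4)
  = ln(0.01092/0.05664) / ln(0.05664/0.1482)
  = ln(0.192797) / ln(0.382186)
  = -1.646117 / -0.961848 ≈ 1.711411

1.711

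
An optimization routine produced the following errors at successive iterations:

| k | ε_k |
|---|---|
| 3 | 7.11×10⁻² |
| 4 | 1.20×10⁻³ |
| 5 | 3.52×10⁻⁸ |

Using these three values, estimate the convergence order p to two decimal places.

2.56

p ≈ ln(ε_5/ε_4) / ln(ε_4/ε_3)
  = ln(3.52×10⁻⁸/1.20×10⁻³) / ln(1.20×10⁻³/7.11×10⁻²)
  = ln(2.93333e-05) / ln(0.0168776)
  = -10.43679 / -4.08177 ≈ 2.55693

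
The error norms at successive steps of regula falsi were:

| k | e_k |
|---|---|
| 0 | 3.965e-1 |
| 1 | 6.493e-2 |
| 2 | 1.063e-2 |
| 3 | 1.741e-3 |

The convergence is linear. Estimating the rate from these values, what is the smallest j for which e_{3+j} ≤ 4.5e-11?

10

Rate ρ ≈ e_3/e_2 = 1.741e-3/1.063e-2 = 0.1638.
After j more steps, e_{3+j} ≈ 1.741e-3·ρ^j; need ρ^j ≤ 4.5e-11/1.741e-3 = 2.58472e-08.
j ≥ ln(2.58472e-08)/ln(0.1638) = -17.4711/-1.80911 = 9.657.
So 10 more iterations are needed.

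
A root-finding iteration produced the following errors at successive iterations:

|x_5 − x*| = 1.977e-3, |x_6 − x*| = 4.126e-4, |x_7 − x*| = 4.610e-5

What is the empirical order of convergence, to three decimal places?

p ≈ ln(|x_7 − x*|/|x_6 − x*|) / ln(|x_6 − x*|/|x_5 − x*|)
  = ln(4.610e-5/4.126e-4) / ln(4.126e-4/1.977e-3)
  = ln(0.11173) / ln(0.2087)
  = -2.191670 / -1.566857 ≈ 1.398768

1.399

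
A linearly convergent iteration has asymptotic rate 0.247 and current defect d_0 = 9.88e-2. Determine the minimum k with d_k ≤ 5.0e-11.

After k steps, d_k ≈ 9.88e-2·0.247^k.
Need 0.247^k ≤ 5.0e-11/9.88e-2 = 5.06073e-10.
k ≥ ln(5.06073e-10)/ln(0.247) = -21.4043/-1.39837 = 15.307.
Smallest integer k = 16.

16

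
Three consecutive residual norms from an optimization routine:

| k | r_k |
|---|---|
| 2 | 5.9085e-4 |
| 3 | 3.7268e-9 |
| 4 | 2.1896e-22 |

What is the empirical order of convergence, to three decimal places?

p ≈ ln(r_4/r_3) / ln(r_3/r_2)
  = ln(2.1896e-22/3.7268e-9) / ln(3.7268e-9/5.9085e-4)
  = ln(5.87528e-14) / ln(6.30752e-06)
  = -30.465438 / -11.973768 ≈ 2.544348

2.544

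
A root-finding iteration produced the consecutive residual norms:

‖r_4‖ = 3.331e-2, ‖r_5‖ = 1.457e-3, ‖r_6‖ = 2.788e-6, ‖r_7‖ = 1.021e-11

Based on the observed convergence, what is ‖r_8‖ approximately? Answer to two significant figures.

1.4e-22

First estimate the order: p ≈ ln(‖r_7‖/‖r_6‖) / ln(‖r_6‖/‖r_5‖) = ln(1.021e-11/2.788e-6)/ln(2.788e-6/1.457e-3) = ln(3.66212e-06)/ln(0.00191352) ≈ 2.0000.
Then ‖r_8‖ ≈ ‖r_7‖·(‖r_7‖/‖r_6‖)^p = 1.021e-11·(3.66212e-06)^2.0000 = 1.021e-11·1.34111e-11 ≈ 1.369e-22.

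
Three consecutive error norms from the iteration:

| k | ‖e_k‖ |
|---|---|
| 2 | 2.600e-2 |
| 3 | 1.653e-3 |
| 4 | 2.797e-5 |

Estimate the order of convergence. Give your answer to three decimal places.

p ≈ ln(‖e_4‖/‖e_3‖) / ln(‖e_3‖/‖e_2‖)
  = ln(2.797e-5/1.653e-3) / ln(1.653e-3/2.600e-2)
  = ln(0.0169208) / ln(0.0635769)
  = -4.079212 / -2.755505 ≈ 1.480386

1.480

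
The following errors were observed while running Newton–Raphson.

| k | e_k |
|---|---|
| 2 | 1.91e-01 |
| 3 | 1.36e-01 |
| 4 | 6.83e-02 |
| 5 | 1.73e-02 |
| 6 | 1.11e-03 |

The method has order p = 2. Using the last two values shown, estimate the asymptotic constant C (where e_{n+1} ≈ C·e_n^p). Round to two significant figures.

3.7

C ≈ e_6 / e_5^2
  = 1.11e-03 / (1.73e-02)^2
  = 1.11e-03 / 0.00029929 ≈ 3.7088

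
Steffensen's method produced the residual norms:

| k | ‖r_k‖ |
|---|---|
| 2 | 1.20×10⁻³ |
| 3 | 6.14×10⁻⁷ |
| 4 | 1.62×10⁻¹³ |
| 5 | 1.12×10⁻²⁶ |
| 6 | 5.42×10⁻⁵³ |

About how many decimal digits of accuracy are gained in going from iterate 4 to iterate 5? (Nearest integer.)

Digits gained ≈ log₁₀(‖r_4‖/‖r_5‖) = log₁₀(1.62×10⁻¹³/1.12×10⁻²⁶) = log₁₀(1.44643e+13) ≈ 13.160.

13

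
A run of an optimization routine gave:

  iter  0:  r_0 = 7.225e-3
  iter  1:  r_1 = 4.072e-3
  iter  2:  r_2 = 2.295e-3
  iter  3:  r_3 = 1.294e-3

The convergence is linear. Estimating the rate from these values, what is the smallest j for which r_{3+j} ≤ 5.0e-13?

Rate ρ ≈ r_3/r_2 = 1.294e-3/2.295e-3 = 0.5638.
After j more steps, r_{3+j} ≈ 1.294e-3·ρ^j; need ρ^j ≤ 5.0e-13/1.294e-3 = 3.86399e-10.
j ≥ ln(3.86399e-10)/ln(0.5638) = -21.6742/-0.57306 = 37.822.
So 38 more iterations are needed.

38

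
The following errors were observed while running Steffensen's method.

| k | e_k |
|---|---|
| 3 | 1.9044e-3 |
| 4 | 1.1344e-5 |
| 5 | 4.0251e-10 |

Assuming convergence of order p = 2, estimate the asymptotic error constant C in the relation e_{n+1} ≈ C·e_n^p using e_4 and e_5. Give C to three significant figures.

3.13

C ≈ e_5 / e_4^2
  = 4.0251e-10 / (1.1344e-5)^2
  = 4.0251e-10 / 1.28686e-10 ≈ 3.1278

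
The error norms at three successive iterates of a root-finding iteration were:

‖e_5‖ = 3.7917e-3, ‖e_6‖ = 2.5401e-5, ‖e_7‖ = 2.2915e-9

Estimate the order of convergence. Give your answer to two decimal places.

p ≈ ln(‖e_7‖/‖e_6‖) / ln(‖e_6‖/‖e_5‖)
  = ln(2.2915e-9/2.5401e-5) / ln(2.5401e-5/3.7917e-3)
  = ln(9.0213e-05) / ln(0.00669911)
  = -9.31334 / -5.00578 ≈ 1.86052

1.86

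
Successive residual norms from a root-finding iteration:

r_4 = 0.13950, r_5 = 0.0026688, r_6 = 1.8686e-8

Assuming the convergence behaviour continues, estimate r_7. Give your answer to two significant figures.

First estimate the order: p ≈ ln(r_6/r_5) / ln(r_5/r_4) = ln(1.8686e-8/0.0026688)/ln(0.0026688/0.13950) = ln(7.00165e-06)/ln(0.0191312) ≈ 3.0000.
Then r_7 ≈ r_6·(r_6/r_5)^p = 1.8686e-8·(7.00165e-06)^3.0000 = 1.8686e-8·3.43243e-16 ≈ 6.414e-24.

6.4e-24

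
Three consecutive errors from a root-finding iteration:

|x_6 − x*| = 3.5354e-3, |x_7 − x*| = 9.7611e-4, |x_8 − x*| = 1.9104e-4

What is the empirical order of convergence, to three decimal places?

1.267

p ≈ ln(|x_8 − x*|/|x_7 − x*|) / ln(|x_7 − x*|/|x_6 − x*|)
  = ln(1.9104e-4/9.7611e-4) / ln(9.7611e-4/3.5354e-3)
  = ln(0.195716) / ln(0.276096)
  = -1.631091 / -1.287007 ≈ 1.267352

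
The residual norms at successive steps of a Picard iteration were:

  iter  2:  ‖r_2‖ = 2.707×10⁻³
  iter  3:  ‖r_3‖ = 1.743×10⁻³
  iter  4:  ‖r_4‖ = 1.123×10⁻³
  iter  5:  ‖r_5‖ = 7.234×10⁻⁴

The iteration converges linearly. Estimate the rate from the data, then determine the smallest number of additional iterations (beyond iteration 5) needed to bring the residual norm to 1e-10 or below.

36

Rate ρ ≈ ‖r_5‖/‖r_4‖ = 7.234×10⁻⁴/1.123×10⁻³ = 0.6442.
After j more steps, ‖r_{5+j}‖ ≈ 7.234×10⁻⁴·ρ^j; need ρ^j ≤ 1e-10/7.234×10⁻⁴ = 1.38236e-07.
j ≥ ln(1.38236e-07)/ln(0.6442) = -15.7943/-0.43975 = 35.917.
So 36 more iterations are needed.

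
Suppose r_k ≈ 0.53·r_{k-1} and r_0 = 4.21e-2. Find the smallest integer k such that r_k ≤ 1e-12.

39

After k steps, r_k ≈ 4.21e-2·0.53^k.
Need 0.53^k ≤ 1e-12/4.21e-2 = 2.3753e-11.
k ≥ ln(2.3753e-11)/ln(0.53) = -24.4633/-0.63488 = 38.532.
Smallest integer k = 39.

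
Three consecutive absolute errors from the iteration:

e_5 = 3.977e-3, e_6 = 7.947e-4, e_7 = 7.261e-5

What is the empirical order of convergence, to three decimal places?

1.486

p ≈ ln(e_7/e_6) / ln(e_6/e_5)
  = ln(7.261e-5/7.947e-4) / ln(7.947e-4/3.977e-3)
  = ln(0.0913678) / ln(0.199824)
  = -2.392862 / -1.610318 ≈ 1.485956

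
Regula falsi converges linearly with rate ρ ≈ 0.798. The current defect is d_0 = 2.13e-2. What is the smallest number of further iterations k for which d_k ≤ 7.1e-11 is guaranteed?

After k steps, d_k ≈ 2.13e-2·0.798^k.
Need 0.798^k ≤ 7.1e-11/2.13e-2 = 3.33333e-09.
k ≥ ln(3.33333e-09)/ln(0.798) = -19.5193/-0.22565 = 86.503.
Smallest integer k = 87.

87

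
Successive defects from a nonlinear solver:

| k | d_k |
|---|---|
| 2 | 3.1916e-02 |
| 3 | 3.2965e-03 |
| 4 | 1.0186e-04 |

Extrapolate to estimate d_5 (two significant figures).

First estimate the order: p ≈ ln(d_4/d_3) / ln(d_3/d_2) = ln(1.0186e-04/3.2965e-03)/ln(3.2965e-03/3.1916e-02) = ln(0.0308994)/ln(0.103287) ≈ 1.5316.
Then d_5 ≈ d_4·(d_4/d_3)^p = 1.0186e-04·(0.0308994)^1.5316 = 1.0186e-04·0.0048664 ≈ 4.957e-07.

5.0e-7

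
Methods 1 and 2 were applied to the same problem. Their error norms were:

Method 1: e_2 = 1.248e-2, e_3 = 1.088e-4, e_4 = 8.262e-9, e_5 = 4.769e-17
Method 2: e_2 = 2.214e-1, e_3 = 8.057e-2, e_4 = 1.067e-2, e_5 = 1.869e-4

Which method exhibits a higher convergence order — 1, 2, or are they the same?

Method 1: p ≈ ln(4.769e-17/8.262e-9)/ln(8.262e-9/1.088e-4) ≈ 2.00.
Method 2: p ≈ ln(1.869e-4/1.067e-2)/ln(1.067e-2/8.057e-2) ≈ 2.00.
Both orders ≈ 2.0 — effectively the same.

same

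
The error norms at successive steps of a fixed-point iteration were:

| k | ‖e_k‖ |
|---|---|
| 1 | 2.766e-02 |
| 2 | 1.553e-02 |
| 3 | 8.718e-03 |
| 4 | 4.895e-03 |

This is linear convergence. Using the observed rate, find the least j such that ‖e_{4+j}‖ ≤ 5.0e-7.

Rate ρ ≈ ‖e_4‖/‖e_3‖ = 4.895e-03/8.718e-03 = 0.5615.
After j more steps, ‖e_{4+j}‖ ≈ 4.895e-03·ρ^j; need ρ^j ≤ 5.0e-7/4.895e-03 = 0.000102145.
j ≥ ln(0.000102145)/ln(0.5615) = -9.1891/-0.57714 = 15.922.
So 16 more iterations are needed.

16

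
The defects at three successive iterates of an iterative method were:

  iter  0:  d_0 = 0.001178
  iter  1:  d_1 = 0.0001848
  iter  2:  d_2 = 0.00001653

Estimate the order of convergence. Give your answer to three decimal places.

1.303

p ≈ ln(d_2/d_1) / ln(d_1/d_0)
  = ln(0.00001653/0.0001848) / ln(0.0001848/0.001178)
  = ln(0.0894481) / ln(0.156876)
  = -2.414097 / -1.852300 ≈ 1.303297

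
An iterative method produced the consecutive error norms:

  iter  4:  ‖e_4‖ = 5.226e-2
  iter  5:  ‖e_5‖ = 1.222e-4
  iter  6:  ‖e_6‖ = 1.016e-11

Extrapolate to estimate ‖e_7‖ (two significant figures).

9.0e-31

First estimate the order: p ≈ ln(‖e_6‖/‖e_5‖) / ln(‖e_5‖/‖e_4‖) = ln(1.016e-11/1.222e-4)/ln(1.222e-4/5.226e-2) = ln(8.31424e-08)/ln(0.00233831) ≈ 2.6910.
Then ‖e_7‖ ≈ ‖e_6‖·(‖e_6‖/‖e_5‖)^p = 1.016e-11·(8.31424e-08)^2.6910 = 1.016e-11·8.8561e-20 ≈ 8.998e-31.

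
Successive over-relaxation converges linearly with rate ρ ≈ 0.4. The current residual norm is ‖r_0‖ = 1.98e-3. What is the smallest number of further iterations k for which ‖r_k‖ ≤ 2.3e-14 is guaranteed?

28

After k steps, ‖r_k‖ ≈ 1.98e-3·0.4^k.
Need 0.4^k ≤ 2.3e-14/1.98e-3 = 1.16162e-11.
k ≥ ln(1.16162e-11)/ln(0.4) = -25.1786/-0.91629 = 27.479.
Smallest integer k = 28.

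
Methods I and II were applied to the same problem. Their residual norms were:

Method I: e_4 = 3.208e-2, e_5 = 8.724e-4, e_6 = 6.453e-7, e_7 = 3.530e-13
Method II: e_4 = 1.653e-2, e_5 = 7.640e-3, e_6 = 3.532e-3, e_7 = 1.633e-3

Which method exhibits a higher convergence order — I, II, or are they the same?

Method I: p ≈ ln(3.530e-13/6.453e-7)/ln(6.453e-7/8.724e-4) ≈ 2.00.
Method II: p ≈ ln(1.633e-3/3.532e-3)/ln(3.532e-3/7.640e-3) ≈ 1.00.
Method I has the higher order (≈2.0 vs ≈1.0).

I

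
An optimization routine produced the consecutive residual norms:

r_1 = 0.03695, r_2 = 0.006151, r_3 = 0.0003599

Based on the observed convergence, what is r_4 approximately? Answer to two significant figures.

4.0e-6

First estimate the order: p ≈ ln(r_3/r_2) / ln(r_2/r_1) = ln(0.0003599/0.006151)/ln(0.006151/0.03695) = ln(0.0585108)/ln(0.166468) ≈ 1.5832.
Then r_4 ≈ r_3·(r_3/r_2)^p = 0.0003599·(0.0585108)^1.5832 = 0.0003599·0.011176 ≈ 4.022e-06.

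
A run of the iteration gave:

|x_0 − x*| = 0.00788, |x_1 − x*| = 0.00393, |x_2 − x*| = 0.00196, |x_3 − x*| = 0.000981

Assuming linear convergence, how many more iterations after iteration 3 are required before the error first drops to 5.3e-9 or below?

Rate ρ ≈ |x_3 − x*|/|x_2 − x*| = 0.000981/0.00196 = 0.5005.
After j more steps, |x_{3+j} − x*| ≈ 0.000981·ρ^j; need ρ^j ≤ 5.3e-9/0.000981 = 5.40265e-06.
j ≥ ln(5.40265e-06)/ln(0.5005) = -12.1286/-0.69215 = 17.523.
So 18 more iterations are needed.

18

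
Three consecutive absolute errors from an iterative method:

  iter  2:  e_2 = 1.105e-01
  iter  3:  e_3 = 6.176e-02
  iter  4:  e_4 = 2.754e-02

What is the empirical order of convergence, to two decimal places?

p ≈ ln(e_4/e_3) / ln(e_3/e_2)
  = ln(2.754e-02/6.176e-02) / ln(6.176e-02/1.105e-01)
  = ln(0.44592) / ln(0.558914)
  = -0.80762 / -0.58176 ≈ 1.38824

1.39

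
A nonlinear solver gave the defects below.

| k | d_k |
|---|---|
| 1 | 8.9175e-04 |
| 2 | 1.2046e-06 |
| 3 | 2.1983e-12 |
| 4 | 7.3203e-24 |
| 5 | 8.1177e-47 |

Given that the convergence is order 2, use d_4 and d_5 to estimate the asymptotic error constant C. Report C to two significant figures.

1.5

C ≈ d_5 / d_4^2
  = 8.1177e-47 / (7.3203e-24)^2
  = 8.1177e-47 / 5.35868e-47 ≈ 1.5149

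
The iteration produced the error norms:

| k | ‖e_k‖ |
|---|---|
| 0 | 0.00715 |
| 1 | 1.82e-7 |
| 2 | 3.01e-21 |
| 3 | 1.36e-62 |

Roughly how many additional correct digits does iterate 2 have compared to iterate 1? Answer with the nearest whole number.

14

Digits gained ≈ log₁₀(‖e_1‖/‖e_2‖) = log₁₀(1.82e-7/3.01e-21) = log₁₀(6.04651e+13) ≈ 13.782.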